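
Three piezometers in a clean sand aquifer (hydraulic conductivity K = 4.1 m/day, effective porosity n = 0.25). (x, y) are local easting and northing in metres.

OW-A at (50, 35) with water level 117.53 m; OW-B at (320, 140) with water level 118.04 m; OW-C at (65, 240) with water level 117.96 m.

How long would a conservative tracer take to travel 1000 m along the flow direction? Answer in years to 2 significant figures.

73 years

Differences from OW-A: to OW-B (Δx, Δy, Δh) = (270, 105, +0.51); to OW-C = (15, 205, +0.43).
Solve a·Δx + b·Δy = Δh: det = 270·205 − 15·105 = 53775.
∂h/∂x = [(+0.51)·205 − (+0.43)·105] / 53775 = +0.001105
∂h/∂y = [270·(+0.43) − 15·(+0.51)] / 53775 = +0.002017
|∇h| = √(0.001105² + 0.002017²) = 0.0023
Seepage velocity v = K·i/n = 4.1 × 0.0023 / 0.25 = 0.03772 m/day.
t = 1000 / 0.03772 = 2.651e+04 days = 72.6 years.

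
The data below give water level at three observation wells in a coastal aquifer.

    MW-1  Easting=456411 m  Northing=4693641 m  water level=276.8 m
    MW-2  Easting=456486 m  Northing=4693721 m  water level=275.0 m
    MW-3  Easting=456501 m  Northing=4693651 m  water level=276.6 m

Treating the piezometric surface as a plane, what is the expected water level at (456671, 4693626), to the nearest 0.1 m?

With h = a·x + b·y + c and MW-1 as origin, the differences give:
  75·a + 80·b = -1.8
  90·a + 10·b = -0.2
Eliminate b (×10 and ×80, subtract): -6450·a = -2.00 → a = ∂h/∂x = +0.0003101
Back-substitute: b = ∂h/∂y = -0.02279.
h(456671, 4693626) = 276.8 + (+0.0003101)·(260) + (-0.02279)·(-15) = 276.8 +0.081 +0.342 = 277.222 m.

277.2 m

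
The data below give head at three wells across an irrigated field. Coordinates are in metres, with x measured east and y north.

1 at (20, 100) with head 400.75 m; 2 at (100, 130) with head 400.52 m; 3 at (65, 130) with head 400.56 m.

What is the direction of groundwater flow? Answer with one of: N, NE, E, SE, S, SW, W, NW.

Differences from 1: to 2 (Δx, Δy, Δh) = (80, 30, -0.23); to 3 = (45, 30, -0.19).
Solve a·Δx + b·Δy = Δh: det = 80·30 − 45·30 = 1050.
∂h/∂x = [(-0.23)·30 − (-0.19)·30] / 1050 = -0.001143
∂h/∂y = [80·(-0.19) − 45·(-0.23)] / 1050 = -0.004619
Flow = −∇h = (+0.001143 east, +0.004619 north), which points north.

N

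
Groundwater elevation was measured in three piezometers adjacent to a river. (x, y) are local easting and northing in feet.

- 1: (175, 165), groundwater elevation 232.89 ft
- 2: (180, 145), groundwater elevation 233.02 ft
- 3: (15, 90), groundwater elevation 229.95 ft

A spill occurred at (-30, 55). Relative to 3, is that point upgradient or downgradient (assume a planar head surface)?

downgradient

Three-point gradient (reference 1): Δ to 2 = (5, -20, +0.13), Δ to 3 = (-160, -75, -2.94).
∂h/∂x = +0.01917, ∂h/∂y = -0.001706 (det = -3575).
Head at (-30, 55) = 232.89 + (+0.01917)·(-205) + (-0.001706)·(-110) = 229.15 ft.
That is lower than the 229.95 ft at 3, so the point is downgradient.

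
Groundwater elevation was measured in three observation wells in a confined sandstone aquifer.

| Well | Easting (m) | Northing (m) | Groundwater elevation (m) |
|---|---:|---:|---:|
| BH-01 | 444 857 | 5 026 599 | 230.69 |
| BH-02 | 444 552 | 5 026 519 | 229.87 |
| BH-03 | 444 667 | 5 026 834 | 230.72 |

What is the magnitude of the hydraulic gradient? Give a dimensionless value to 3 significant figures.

Taking BH-01 as reference: BH-02−BH-01 = (-305, -80, -0.82); BH-03−BH-01 = (-190, 235, +0.03).
Solve a·Δx + b·Δy = Δh: det = (-305)·235 − (-190)·(-80) = -86875.
∂h/∂x = [(-0.82)·235 − (+0.03)·(-80)] / -86875 = +0.002191
∂h/∂y = [(-305)·(+0.03) − (-190)·(-0.82)] / -86875 = +0.001899
|∇h| = √(0.002191² + 0.001899²) = 0.002899

0.00290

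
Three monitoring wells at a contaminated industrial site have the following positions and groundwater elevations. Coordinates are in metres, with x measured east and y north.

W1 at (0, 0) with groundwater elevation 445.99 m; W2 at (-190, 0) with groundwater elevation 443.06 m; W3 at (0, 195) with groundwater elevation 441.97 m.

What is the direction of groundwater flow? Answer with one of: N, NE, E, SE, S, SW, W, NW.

NW

∂h/∂x = (443.06 − 445.99) / (-190 − 0) = +0.01542
∂h/∂y = (441.97 − 445.99) / (195 − 0) = -0.02062
Flow = −∇h = (-0.01542 east, +0.02062 north), which points northwest.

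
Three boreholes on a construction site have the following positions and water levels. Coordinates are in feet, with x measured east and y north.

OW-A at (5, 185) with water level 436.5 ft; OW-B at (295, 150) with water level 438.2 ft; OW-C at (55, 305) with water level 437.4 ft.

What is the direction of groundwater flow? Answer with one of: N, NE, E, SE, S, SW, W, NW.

Taking OW-A as reference: OW-B−OW-A = (290, -35, +1.7); OW-C−OW-A = (50, 120, +0.9).
Determinant of the coordinate differences = 290·120 − 50·(-35) = 36550.
∂h/∂x = [(+1.7)·120 − (+0.9)·(-35)] / 36550 = +0.006443
∂h/∂y = [290·(+0.9) − 50·(+1.7)] / 36550 = +0.004815
Flow = −∇h = (-0.006443 east, -0.004815 north), which points southwest.

SW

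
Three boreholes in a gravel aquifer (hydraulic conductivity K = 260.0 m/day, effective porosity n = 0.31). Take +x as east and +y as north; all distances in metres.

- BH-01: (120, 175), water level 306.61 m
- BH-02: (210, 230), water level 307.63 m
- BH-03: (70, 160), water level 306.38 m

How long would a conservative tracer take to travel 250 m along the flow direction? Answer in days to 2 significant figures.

14 days

Taking BH-01 as reference: BH-02−BH-01 = (90, 55, +1.02); BH-03−BH-01 = (-50, -15, -0.23).
Determinant of the coordinate differences = 90·(-15) − (-50)·55 = 1400.
∂h/∂x = [(+1.02)·(-15) − (-0.23)·55] / 1400 = -0.001893
∂h/∂y = [90·(-0.23) − (-50)·(+1.02)] / 1400 = +0.02164
|∇h| = √(-0.001893² + 0.02164²) = 0.02172
Seepage velocity v = K·i/n = 260.0 × 0.02172 / 0.31 = 18.22 m/day.
t = 250 / 18.22 = 13.72 days.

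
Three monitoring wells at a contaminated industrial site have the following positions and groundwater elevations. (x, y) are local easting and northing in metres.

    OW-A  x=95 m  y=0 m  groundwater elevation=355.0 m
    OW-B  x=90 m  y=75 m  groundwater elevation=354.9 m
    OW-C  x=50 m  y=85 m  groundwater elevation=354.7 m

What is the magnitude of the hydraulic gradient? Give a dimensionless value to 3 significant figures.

With h = a·x + b·y + c and OW-A as origin, the differences give:
  (-5)·a + 75·b = -0.1
  (-45)·a + 85·b = -0.3
Eliminate b (×85 and ×75, subtract): 2950·a = 14.00 → a = ∂h/∂x = +0.004746
Back-substitute: b = ∂h/∂y = -0.001017.
|∇h| = √(0.004746² + -0.001017²) = 0.004854

0.00485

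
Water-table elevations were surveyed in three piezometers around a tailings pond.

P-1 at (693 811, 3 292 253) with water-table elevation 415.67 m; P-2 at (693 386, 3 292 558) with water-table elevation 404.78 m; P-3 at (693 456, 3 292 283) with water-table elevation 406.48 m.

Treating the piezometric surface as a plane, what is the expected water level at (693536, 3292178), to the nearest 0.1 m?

Taking P-1 as reference: P-2−P-1 = (-425, 305, -10.89); P-3−P-1 = (-355, 30, -9.19).
Solve a·Δx + b·Δy = Δh: det = (-425)·30 − (-355)·305 = 95525.
∂h/∂x = [(-10.89)·30 − (-9.19)·305] / 95525 = +0.02592
∂h/∂y = [(-425)·(-9.19) − (-355)·(-10.89)] / 95525 = +0.0004166
h(693536, 3292178) = 415.67 + (+0.02592)·(-275) + (+0.0004166)·(-75) = 415.67 -7.129 -0.031 = 408.510 m.

408.5 m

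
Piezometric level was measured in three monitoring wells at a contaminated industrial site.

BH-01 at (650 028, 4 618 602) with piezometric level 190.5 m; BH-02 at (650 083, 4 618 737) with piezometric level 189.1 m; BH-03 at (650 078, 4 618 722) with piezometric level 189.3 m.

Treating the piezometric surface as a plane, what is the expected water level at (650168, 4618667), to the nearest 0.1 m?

Three-point gradient (reference BH-01): Δ to BH-02 = (55, 135, -1.4), Δ to BH-03 = (50, 120, -1.2).
∂h/∂x = +0.04000, ∂h/∂y = -0.02667 (det = -150).
h(650168, 4618667) = 190.5 + (+0.04000)·(140) + (-0.02667)·(65) = 190.5 +5.600 -1.733 = 194.367 m.

194.4 m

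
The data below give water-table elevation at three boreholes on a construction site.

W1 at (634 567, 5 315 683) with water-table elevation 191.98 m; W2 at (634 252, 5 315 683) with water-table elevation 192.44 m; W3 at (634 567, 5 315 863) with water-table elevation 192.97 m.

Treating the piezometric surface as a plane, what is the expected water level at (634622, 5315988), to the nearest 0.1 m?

193.6 m

∂h/∂x = (192.44 − 191.98) / (634252 − 634567) = -0.001460
∂h/∂y = (192.97 − 191.98) / (5315863 − 5315683) = +0.005500
h(634622, 5315988) = 191.98 + (-0.001460)·(55) + (+0.005500)·(305) = 191.98 -0.080 +1.678 = 193.577 m.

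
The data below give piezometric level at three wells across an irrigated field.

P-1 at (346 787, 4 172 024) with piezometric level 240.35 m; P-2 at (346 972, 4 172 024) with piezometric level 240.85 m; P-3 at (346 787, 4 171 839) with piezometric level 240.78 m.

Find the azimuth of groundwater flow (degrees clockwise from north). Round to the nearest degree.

311°

∂h/∂x = (240.85 − 240.35) / (346972 − 346787) = +0.002703
∂h/∂y = (240.78 − 240.35) / (4171839 − 4172024) = -0.002324
Flow direction (−∇h) has components (-0.002703 E, +0.002324 N).
Azimuth = atan2(E, N) = atan2(-0.002703, +0.002324) = 310.7° ≈ 311°.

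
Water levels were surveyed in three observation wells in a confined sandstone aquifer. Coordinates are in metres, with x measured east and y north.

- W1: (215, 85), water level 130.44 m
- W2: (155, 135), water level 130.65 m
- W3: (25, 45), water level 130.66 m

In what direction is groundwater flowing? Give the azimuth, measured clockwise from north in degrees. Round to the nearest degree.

144°

Differences from W1: to W2 (Δx, Δy, Δh) = (-60, 50, +0.21); to W3 = (-190, -40, +0.22).
Solve a·Δx + b·Δy = Δh: det = (-60)·(-40) − (-190)·50 = 11900.
∂h/∂x = [(+0.21)·(-40) − (+0.22)·50] / 11900 = -0.001630
∂h/∂y = [(-60)·(+0.22) − (-190)·(+0.21)] / 11900 = +0.002244
Flow direction (−∇h) has components (+0.001630 E, -0.002244 N).
Azimuth = atan2(E, N) = atan2(+0.001630, -0.002244) = 144.0° ≈ 144°.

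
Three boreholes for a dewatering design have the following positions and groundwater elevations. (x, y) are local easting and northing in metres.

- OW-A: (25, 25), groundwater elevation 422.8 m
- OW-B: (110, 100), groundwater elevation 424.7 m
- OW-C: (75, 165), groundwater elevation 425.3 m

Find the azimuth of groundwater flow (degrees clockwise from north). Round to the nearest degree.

Differences from OW-A: to OW-B (Δx, Δy, Δh) = (85, 75, +1.9); to OW-C = (50, 140, +2.5).
Determinant of the coordinate differences = 85·140 − 50·75 = 8150.
∂h/∂x = [(+1.9)·140 − (+2.5)·75] / 8150 = +0.009632
∂h/∂y = [85·(+2.5) − 50·(+1.9)] / 8150 = +0.01442
Flow direction (−∇h) has components (-0.009632 E, -0.01442 N).
Azimuth = atan2(E, N) = atan2(-0.009632, -0.01442) = 213.7° ≈ 214°.

214°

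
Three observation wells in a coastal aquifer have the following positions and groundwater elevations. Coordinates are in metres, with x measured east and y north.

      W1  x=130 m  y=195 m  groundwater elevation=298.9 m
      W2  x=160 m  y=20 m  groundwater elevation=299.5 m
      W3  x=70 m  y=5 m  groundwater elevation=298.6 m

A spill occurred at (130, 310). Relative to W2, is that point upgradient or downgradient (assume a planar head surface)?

downgradient

Differences from W1: to W2 (Δx, Δy, Δh) = (30, -175, +0.6); to W3 = (-60, -190, -0.3).
Solve a·Δx + b·Δy = Δh: det = 30·(-190) − (-60)·(-175) = -16200.
∂h/∂x = [(+0.6)·(-190) − (-0.3)·(-175)] / -16200 = +0.01028
∂h/∂y = [30·(-0.3) − (-60)·(+0.6)] / -16200 = -0.001667
Head at (130, 310) = 298.9 + (+0.01028)·(0) + (-0.001667)·(115) = 298.71 m.
That is lower than the 299.5 m at W2, so the point is downgradient.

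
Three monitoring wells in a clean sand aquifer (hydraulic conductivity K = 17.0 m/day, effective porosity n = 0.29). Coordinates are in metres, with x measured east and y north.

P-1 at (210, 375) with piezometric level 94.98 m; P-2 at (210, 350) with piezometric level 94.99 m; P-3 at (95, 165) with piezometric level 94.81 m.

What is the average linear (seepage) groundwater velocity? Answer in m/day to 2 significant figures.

0.13 m/day

With h = a·x + b·y + c and P-1 as origin, the differences give:
  0·a + (-25)·b = +0.01
  (-115)·a + (-210)·b = -0.17
Eliminate b (×(-210) and ×(-25), subtract): -2875·a = -6.350 → a = ∂h/∂x = +0.002209
Back-substitute: b = ∂h/∂y = -0.0004000.
|∇h| = √(0.002209² + -0.0004000²) = 0.002245
Seepage velocity v = K·i/n = 17.0 × 0.002245 / 0.29 = 0.1316 m/day.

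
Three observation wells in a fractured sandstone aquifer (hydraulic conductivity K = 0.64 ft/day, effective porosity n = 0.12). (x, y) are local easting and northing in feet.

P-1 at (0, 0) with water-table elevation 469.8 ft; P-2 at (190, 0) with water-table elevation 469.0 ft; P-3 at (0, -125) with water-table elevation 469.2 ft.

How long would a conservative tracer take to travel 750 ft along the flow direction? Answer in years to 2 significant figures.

∂h/∂x = (469.0 − 469.8) / (190 − 0) = -0.004211
∂h/∂y = (469.2 − 469.8) / (-125 − 0) = +0.004800
|∇h| = √(-0.004211² + 0.004800²) = 0.006385
Seepage velocity v = K·i/n = 0.64 × 0.006385 / 0.12 = 0.03405 ft/day.
t = 750 / 0.03405 = 2.203e+04 days = 60.3 years.

60 years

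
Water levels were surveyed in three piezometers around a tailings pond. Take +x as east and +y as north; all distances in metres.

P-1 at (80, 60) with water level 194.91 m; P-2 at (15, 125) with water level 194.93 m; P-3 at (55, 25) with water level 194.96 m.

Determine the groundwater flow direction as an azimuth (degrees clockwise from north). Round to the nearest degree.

With h = a·x + b·y + c and P-1 as origin, the differences give:
  (-65)·a + 65·b = +0.02
  (-25)·a + (-35)·b = +0.05
Eliminate b (×(-35) and ×65, subtract): 3900·a = -3.950 → a = ∂h/∂x = -0.001013
Back-substitute: b = ∂h/∂y = -0.0007051.
Flow direction (−∇h) has components (+0.001013 E, +0.0007051 N).
Azimuth = atan2(E, N) = atan2(+0.001013, +0.0007051) = 55.2° ≈ 055°.

055°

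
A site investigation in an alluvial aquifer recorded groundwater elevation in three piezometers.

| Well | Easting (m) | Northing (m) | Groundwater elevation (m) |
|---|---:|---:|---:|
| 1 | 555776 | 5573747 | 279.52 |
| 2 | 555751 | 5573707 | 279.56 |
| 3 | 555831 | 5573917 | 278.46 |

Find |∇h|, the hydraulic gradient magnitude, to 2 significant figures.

Taking 1 as reference: 2−1 = (-25, -40, +0.04); 3−1 = (55, 170, -1.06).
Solve a·Δx + b·Δy = Δh: det = (-25)·170 − 55·(-40) = -2050.
∂h/∂x = [(+0.04)·170 − (-1.06)·(-40)] / -2050 = +0.01737
∂h/∂y = [(-25)·(-1.06) − 55·(+0.04)] / -2050 = -0.01185
|∇h| = √(0.01737² + -0.01185²) = 0.02103

0.021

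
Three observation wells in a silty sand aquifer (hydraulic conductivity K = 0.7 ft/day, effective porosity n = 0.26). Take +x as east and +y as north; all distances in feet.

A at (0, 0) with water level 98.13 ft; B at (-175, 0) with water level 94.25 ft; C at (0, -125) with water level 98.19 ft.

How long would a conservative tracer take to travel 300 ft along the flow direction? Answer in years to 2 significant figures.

∂h/∂x = (94.25 − 98.13) / (-175 − 0) = +0.02217
∂h/∂y = (98.19 − 98.13) / (-125 − 0) = -0.0004800
|∇h| = √(0.02217² + -0.0004800²) = 0.02218
Seepage velocity v = K·i/n = 0.7 × 0.02218 / 0.26 = 0.05972 ft/day.
t = 300 / 0.05972 = 5023 days = 13.8 years.

14 years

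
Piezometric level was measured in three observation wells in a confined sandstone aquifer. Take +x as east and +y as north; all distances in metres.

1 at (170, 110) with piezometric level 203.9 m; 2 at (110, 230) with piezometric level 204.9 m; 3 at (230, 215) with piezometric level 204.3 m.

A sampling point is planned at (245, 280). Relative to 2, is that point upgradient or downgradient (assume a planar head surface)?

With h = a·x + b·y + c and 1 as origin, the differences give:
  (-60)·a + 120·b = +1.0
  60·a + 105·b = +0.4
Eliminate b (×105 and ×120, subtract): -13500·a = 57.00 → a = ∂h/∂x = -0.004222
Back-substitute: b = ∂h/∂y = +0.006222.
Head at (245, 280) = 203.9 + (-0.004222)·(75) + (+0.006222)·(170) = 204.64 m.
That is lower than the 204.9 m at 2, so the point is downgradient.

downgradient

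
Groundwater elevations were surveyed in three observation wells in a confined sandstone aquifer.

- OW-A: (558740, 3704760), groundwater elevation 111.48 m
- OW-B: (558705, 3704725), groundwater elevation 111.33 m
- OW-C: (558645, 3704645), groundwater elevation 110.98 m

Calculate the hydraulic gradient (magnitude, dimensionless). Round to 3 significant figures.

0.00466

Taking OW-A as reference: OW-B−OW-A = (-35, -35, -0.15); OW-C−OW-A = (-95, -115, -0.50).
Solve a·Δx + b·Δy = Δh: det = (-35)·(-115) − (-95)·(-35) = 700.
∂h/∂x = [(-0.15)·(-115) − (-0.50)·(-35)] / 700 = -0.0003571
∂h/∂y = [(-35)·(-0.50) − (-95)·(-0.15)] / 700 = +0.004643
|∇h| = √(-0.0003571² + 0.004643²) = 0.004657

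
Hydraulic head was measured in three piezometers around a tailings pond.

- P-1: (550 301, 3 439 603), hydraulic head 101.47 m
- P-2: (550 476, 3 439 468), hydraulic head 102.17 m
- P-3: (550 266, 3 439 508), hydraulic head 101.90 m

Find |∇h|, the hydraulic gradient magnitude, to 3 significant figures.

With h = a·x + b·y + c and P-1 as origin, the differences give:
  175·a + (-135)·b = +0.70
  (-35)·a + (-95)·b = +0.43
Eliminate b (×(-95) and ×(-135), subtract): -21350·a = -8.450 → a = ∂h/∂x = +0.0003958
Back-substitute: b = ∂h/∂y = -0.004672.
|∇h| = √(0.0003958² + -0.004672²) = 0.004689

0.00469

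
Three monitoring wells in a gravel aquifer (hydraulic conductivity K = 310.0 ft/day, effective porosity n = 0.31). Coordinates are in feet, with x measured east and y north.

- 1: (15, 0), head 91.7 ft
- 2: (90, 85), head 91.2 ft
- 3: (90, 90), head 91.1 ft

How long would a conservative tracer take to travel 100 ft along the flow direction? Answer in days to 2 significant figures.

3.9 days

Taking 1 as reference: 2−1 = (75, 85, -0.5); 3−1 = (75, 90, -0.6).
Determinant of the coordinate differences = 75·90 − 75·85 = 375.
∂h/∂x = [(-0.5)·90 − (-0.6)·85] / 375 = +0.01600
∂h/∂y = [75·(-0.6) − 75·(-0.5)] / 375 = -0.02000
|∇h| = √(0.01600² + -0.02000²) = 0.02561
Seepage velocity v = K·i/n = 310.0 × 0.02561 / 0.31 = 25.61 ft/day.
t = 100 / 25.61 = 3.905 days.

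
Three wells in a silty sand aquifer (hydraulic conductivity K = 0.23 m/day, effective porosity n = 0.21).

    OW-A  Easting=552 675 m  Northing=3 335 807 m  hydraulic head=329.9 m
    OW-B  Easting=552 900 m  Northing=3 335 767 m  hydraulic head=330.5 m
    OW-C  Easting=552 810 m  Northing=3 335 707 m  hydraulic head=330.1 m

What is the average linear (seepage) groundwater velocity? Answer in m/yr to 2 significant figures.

With h = a·x + b·y + c and OW-A as origin, the differences give:
  225·a + (-40)·b = +0.6
  135·a + (-100)·b = +0.2
Eliminate b (×(-100) and ×(-40), subtract): -17100·a = -52.00 → a = ∂h/∂x = +0.003041
Back-substitute: b = ∂h/∂y = +0.002105.
|∇h| = √(0.003041² + 0.002105²) = 0.003698
Seepage velocity v = K·i/n = 0.23 × 0.003698 / 0.21 = 0.00405 m/day = 1.479 m/yr.

1.5 m/yr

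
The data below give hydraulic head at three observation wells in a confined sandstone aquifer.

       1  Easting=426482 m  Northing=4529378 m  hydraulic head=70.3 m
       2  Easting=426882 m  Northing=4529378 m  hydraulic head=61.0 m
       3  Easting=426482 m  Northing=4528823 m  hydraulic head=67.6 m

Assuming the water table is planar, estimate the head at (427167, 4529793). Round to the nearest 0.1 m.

56.4 m

∂h/∂x = (61.0 − 70.3) / (426882 − 426482) = -0.02325
∂h/∂y = (67.6 − 70.3) / (4528823 − 4529378) = +0.004865
h(427167, 4529793) = 70.3 + (-0.02325)·(685) + (+0.004865)·(415) = 70.3 -15.926 +2.019 = 56.393 m.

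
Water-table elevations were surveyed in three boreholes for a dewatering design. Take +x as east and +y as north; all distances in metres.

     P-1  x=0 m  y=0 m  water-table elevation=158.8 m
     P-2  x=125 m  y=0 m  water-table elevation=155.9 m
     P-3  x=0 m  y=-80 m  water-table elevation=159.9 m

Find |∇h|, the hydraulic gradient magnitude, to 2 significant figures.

∂h/∂x = (155.9 − 158.8) / (125 − 0) = -0.02320
∂h/∂y = (159.9 − 158.8) / (-80 − 0) = -0.01375
|∇h| = √(-0.02320² + -0.01375²) = 0.02697

0.027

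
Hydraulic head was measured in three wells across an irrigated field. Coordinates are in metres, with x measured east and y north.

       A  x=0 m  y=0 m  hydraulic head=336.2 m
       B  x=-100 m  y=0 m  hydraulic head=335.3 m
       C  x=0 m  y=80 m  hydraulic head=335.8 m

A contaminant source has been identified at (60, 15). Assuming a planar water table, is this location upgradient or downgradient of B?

∂h/∂x = (335.3 − 336.2) / (-100 − 0) = +0.009000
∂h/∂y = (335.8 − 336.2) / (80 − 0) = -0.005000
Head at (60, 15) = 336.2 + (+0.009000)·(60) + (-0.005000)·(15) = 336.66 m.
That is higher than the 335.3 m at B, so the point is upgradient.

upgradient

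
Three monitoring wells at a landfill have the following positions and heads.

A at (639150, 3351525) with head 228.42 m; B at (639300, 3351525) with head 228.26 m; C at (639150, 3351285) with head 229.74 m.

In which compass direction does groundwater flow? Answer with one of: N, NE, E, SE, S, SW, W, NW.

∂h/∂x = (228.26 − 228.42) / (639300 − 639150) = -0.001067
∂h/∂y = (229.74 − 228.42) / (3351285 − 3351525) = -0.005500
Flow = −∇h = (+0.001067 east, +0.005500 north), which points north.

N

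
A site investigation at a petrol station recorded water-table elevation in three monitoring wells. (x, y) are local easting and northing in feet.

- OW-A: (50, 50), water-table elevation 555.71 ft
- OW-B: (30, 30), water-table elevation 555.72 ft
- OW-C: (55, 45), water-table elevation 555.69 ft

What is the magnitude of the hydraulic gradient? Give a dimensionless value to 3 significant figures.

0.00285

Differences from OW-A: to OW-B (Δx, Δy, Δh) = (-20, -20, +0.01); to OW-C = (5, -5, -0.02).
Determinant of the coordinate differences = (-20)·(-5) − 5·(-20) = 200.
∂h/∂x = [(+0.01)·(-5) − (-0.02)·(-20)] / 200 = -0.002250
∂h/∂y = [(-20)·(-0.02) − 5·(+0.01)] / 200 = +0.001750
|∇h| = √(-0.002250² + 0.001750²) = 0.00285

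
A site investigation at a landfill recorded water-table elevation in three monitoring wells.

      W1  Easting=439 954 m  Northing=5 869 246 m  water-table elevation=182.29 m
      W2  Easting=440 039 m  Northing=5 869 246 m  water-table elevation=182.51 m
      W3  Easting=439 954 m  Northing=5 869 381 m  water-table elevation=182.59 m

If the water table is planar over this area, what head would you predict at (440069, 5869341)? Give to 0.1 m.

∂h/∂x = (182.51 − 182.29) / (440039 − 439954) = +0.002588
∂h/∂y = (182.59 − 182.29) / (5869381 − 5869246) = +0.002222
h(440069, 5869341) = 182.29 + (+0.002588)·(115) + (+0.002222)·(95) = 182.29 +0.298 +0.211 = 182.799 m.

182.8 m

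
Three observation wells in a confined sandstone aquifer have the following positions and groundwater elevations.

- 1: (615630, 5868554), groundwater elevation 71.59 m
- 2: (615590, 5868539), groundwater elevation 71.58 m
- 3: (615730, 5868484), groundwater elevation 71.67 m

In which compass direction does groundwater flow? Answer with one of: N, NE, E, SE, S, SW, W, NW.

NW

With h = a·x + b·y + c and 1 as origin, the differences give:
  (-40)·a + (-15)·b = -0.01
  100·a + (-70)·b = +0.08
Eliminate b (×(-70) and ×(-15), subtract): 4300·a = 1.900 → a = ∂h/∂x = +0.0004419
Back-substitute: b = ∂h/∂y = -0.0005116.
Flow = −∇h = (-0.0004419 east, +0.0005116 north), which points northwest.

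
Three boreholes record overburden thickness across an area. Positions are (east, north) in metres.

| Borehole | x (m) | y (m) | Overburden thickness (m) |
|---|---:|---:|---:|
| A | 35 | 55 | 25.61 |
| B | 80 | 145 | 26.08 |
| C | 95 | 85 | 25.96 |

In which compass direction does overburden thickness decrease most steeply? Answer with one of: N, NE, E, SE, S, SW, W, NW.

Differences from A: to B (Δx, Δy, Δh) = (45, 90, +0.47); to C = (60, 30, +0.35).
Solve a·Δx + b·Δy = Δd: det = 45·30 − 60·90 = -4050.
∂d/∂x = [(+0.47)·30 − (+0.35)·90] / -4050 = +0.004296
∂d/∂y = [45·(+0.35) − 60·(+0.47)] / -4050 = +0.003074
Steepest decrease is along −∇f = (-0.004296 E, -0.003074 N) → southwest.

SW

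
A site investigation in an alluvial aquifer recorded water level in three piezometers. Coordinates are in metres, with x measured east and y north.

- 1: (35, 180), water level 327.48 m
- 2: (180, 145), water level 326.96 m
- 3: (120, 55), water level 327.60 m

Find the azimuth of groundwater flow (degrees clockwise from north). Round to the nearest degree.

Differences from 1: to 2 (Δx, Δy, Δh) = (145, -35, -0.52); to 3 = (85, -125, +0.12).
Determinant of the coordinate differences = 145·(-125) − 85·(-35) = -15150.
∂h/∂x = [(-0.52)·(-125) − (+0.12)·(-35)] / -15150 = -0.004568
∂h/∂y = [145·(+0.12) − 85·(-0.52)] / -15150 = -0.004066
Flow direction (−∇h) has components (+0.004568 E, +0.004066 N).
Azimuth = atan2(E, N) = atan2(+0.004568, +0.004066) = 48.3° ≈ 048°.

048°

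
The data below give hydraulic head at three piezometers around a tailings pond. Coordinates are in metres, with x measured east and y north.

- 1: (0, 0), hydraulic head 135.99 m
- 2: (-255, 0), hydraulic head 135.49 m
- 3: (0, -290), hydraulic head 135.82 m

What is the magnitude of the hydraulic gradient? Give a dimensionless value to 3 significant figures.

∂h/∂x = (135.49 − 135.99) / (-255 − 0) = +0.001961
∂h/∂y = (135.82 − 135.99) / (-290 − 0) = +0.0005862
|∇h| = √(0.001961² + 0.0005862²) = 0.002047

0.00205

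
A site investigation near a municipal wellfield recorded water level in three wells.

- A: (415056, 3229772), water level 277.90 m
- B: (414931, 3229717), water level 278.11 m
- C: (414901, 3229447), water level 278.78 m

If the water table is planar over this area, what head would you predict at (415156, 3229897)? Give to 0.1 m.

Differences from A: to B (Δx, Δy, Δh) = (-125, -55, +0.21); to C = (-155, -325, +0.88).
Solve a·Δx + b·Δy = Δh: det = (-125)·(-325) − (-155)·(-55) = 32100.
∂h/∂x = [(+0.21)·(-325) − (+0.88)·(-55)] / 32100 = -0.0006184
∂h/∂y = [(-125)·(+0.88) − (-155)·(+0.21)] / 32100 = -0.002413
h(415156, 3229897) = 277.90 + (-0.0006184)·(100) + (-0.002413)·(125) = 277.90 -0.062 -0.302 = 277.537 m.

277.5 m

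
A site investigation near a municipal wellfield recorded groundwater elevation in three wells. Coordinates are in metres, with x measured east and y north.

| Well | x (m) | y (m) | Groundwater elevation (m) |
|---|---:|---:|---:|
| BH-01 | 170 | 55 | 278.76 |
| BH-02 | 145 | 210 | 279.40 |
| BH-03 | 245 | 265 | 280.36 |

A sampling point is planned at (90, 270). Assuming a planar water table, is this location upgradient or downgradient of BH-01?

With h = a·x + b·y + c and BH-01 as origin, the differences give:
  (-25)·a + 155·b = +0.64
  75·a + 210·b = +1.60
Eliminate b (×210 and ×155, subtract): -16875·a = -113.600 → a = ∂h/∂x = +0.006732
Back-substitute: b = ∂h/∂y = +0.005215.
Head at (90, 270) = 278.76 + (+0.006732)·(-80) + (+0.005215)·(215) = 279.34 m.
That is higher than the 278.76 m at BH-01, so the point is upgradient.

upgradient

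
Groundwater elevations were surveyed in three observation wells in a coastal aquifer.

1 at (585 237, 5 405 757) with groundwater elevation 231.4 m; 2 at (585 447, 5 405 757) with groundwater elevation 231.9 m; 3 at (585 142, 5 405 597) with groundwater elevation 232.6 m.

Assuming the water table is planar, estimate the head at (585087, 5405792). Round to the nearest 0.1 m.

230.7 m

With h = a·x + b·y + c and 1 as origin, the differences give:
  210·a + 0·b = +0.5
  (-95)·a + (-160)·b = +1.2
Eliminate b (×(-160) and ×0, subtract): -33600·a = -80.00 → a = ∂h/∂x = +0.002381
Back-substitute: b = ∂h/∂y = -0.008914.
h(585087, 5405792) = 231.4 + (+0.002381)·(-150) + (-0.008914)·(35) = 231.4 -0.357 -0.312 = 230.731 m.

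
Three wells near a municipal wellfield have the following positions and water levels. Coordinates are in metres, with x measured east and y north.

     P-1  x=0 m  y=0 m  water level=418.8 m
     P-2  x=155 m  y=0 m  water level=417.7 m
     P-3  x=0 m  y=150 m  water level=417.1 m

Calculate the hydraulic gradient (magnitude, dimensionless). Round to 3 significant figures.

0.0134

∂h/∂x = (417.7 − 418.8) / (155 − 0) = -0.007097
∂h/∂y = (417.1 − 418.8) / (150 − 0) = -0.01133
|∇h| = √(-0.007097² + -0.01133²) = 0.01337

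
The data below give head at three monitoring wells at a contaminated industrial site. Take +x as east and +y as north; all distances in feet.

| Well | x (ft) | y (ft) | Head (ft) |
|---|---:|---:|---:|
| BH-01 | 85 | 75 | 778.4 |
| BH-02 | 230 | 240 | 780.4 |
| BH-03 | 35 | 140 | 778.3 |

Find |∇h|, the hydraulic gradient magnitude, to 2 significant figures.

Differences from BH-01: to BH-02 (Δx, Δy, Δh) = (145, 165, +2.0); to BH-03 = (-50, 65, -0.1).
Solve a·Δx + b·Δy = Δh: det = 145·65 − (-50)·165 = 17675.
∂h/∂x = [(+2.0)·65 − (-0.1)·165] / 17675 = +0.008289
∂h/∂y = [145·(-0.1) − (-50)·(+2.0)] / 17675 = +0.004837
|∇h| = √(0.008289² + 0.004837²) = 0.009597

0.0096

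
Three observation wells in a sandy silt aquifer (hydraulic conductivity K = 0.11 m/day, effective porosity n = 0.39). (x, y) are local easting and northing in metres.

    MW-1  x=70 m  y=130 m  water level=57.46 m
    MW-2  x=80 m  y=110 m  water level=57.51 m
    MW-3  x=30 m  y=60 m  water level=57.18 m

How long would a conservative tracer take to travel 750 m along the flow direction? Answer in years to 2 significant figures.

Differences from MW-1: to MW-2 (Δx, Δy, Δh) = (10, -20, +0.05); to MW-3 = (-40, -70, -0.28).
Determinant of the coordinate differences = 10·(-70) − (-40)·(-20) = -1500.
∂h/∂x = [(+0.05)·(-70) − (-0.28)·(-20)] / -1500 = +0.006067
∂h/∂y = [10·(-0.28) − (-40)·(+0.05)] / -1500 = +0.0005333
|∇h| = √(0.006067² + 0.0005333²) = 0.00609
Seepage velocity v = K·i/n = 0.11 × 0.00609 / 0.39 = 0.001718 m/day.
t = 750 / 0.001718 = 4.366e+05 days = 1.2e+03 years.

1200 years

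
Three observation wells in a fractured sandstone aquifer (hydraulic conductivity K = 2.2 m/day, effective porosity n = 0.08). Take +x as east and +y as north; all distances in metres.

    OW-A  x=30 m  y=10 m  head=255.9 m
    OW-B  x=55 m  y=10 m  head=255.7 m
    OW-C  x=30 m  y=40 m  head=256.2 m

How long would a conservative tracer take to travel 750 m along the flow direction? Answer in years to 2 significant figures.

5.8 years

Taking OW-A as reference: OW-B−OW-A = (25, 0, -0.2); OW-C−OW-A = (0, 30, +0.3).
Determinant of the coordinate differences = 25·30 − 0·0 = 750.
∂h/∂x = [(-0.2)·30 − (+0.3)·0] / 750 = -0.008000
∂h/∂y = [25·(+0.3) − 0·(-0.2)] / 750 = +0.010000
|∇h| = √(-0.008000² + 0.010000²) = 0.01281
Seepage velocity v = K·i/n = 2.2 × 0.01281 / 0.08 = 0.3523 m/day.
t = 750 / 0.3523 = 2129 days = 5.83 years.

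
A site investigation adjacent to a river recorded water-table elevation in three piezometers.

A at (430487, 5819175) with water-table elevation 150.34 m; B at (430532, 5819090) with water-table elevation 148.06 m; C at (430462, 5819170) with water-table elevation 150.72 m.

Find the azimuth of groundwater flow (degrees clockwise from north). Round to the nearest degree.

Taking A as reference: B−A = (45, -85, -2.28); C−A = (-25, -5, +0.38).
Solve a·Δx + b·Δy = Δh: det = 45·(-5) − (-25)·(-85) = -2350.
∂h/∂x = [(-2.28)·(-5) − (+0.38)·(-85)] / -2350 = -0.01860
∂h/∂y = [45·(+0.38) − (-25)·(-2.28)] / -2350 = +0.01698
Flow direction (−∇h) has components (+0.01860 E, -0.01698 N).
Azimuth = atan2(E, N) = atan2(+0.01860, -0.01698) = 132.4° ≈ 132°.

132°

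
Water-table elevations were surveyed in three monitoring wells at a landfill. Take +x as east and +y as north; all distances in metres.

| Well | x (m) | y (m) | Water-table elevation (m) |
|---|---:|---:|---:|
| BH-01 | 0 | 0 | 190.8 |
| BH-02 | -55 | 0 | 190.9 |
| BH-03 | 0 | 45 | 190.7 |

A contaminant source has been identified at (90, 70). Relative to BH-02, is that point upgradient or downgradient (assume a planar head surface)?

∂h/∂x = (190.9 − 190.8) / (-55 − 0) = -0.001818
∂h/∂y = (190.7 − 190.8) / (45 − 0) = -0.002222
Head at (90, 70) = 190.8 + (-0.001818)·(90) + (-0.002222)·(70) = 190.48 m.
That is lower than the 190.9 m at BH-02, so the point is downgradient.

downgradient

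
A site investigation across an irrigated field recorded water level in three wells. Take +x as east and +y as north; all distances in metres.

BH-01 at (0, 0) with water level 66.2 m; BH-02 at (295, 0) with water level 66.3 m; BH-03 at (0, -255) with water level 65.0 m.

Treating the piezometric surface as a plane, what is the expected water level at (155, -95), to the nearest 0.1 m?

∂h/∂x = (66.3 − 66.2) / (295 − 0) = +0.0003390
∂h/∂y = (65.0 − 66.2) / (-255 − 0) = +0.004706
h(155, -95) = 66.2 + (+0.0003390)·(155) + (+0.004706)·(-95) = 66.2 +0.053 -0.447 = 65.805 m.

65.8 m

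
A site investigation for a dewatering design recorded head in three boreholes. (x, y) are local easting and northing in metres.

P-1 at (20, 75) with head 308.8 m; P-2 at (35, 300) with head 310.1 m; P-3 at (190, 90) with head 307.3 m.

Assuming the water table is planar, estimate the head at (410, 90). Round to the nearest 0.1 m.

Taking P-1 as reference: P-2−P-1 = (15, 225, +1.3); P-3−P-1 = (170, 15, -1.5).
Solve a·Δx + b·Δy = Δh: det = 15·15 − 170·225 = -38025.
∂h/∂x = [(+1.3)·15 − (-1.5)·225] / -38025 = -0.009389
∂h/∂y = [15·(-1.5) − 170·(+1.3)] / -38025 = +0.006404
h(410, 90) = 308.8 + (-0.009389)·(390) + (+0.006404)·(15) = 308.8 -3.662 +0.096 = 305.235 m.

305.2 m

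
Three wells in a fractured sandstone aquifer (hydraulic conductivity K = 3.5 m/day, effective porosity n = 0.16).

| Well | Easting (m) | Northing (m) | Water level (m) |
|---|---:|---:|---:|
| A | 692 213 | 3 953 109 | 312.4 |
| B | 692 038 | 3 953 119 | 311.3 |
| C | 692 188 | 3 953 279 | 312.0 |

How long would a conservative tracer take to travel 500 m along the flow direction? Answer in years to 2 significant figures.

9.8 years

Three-point gradient (reference A): Δ to B = (-175, 10, -1.1), Δ to C = (-25, 170, -0.4).
∂h/∂x = +0.006203, ∂h/∂y = -0.001441 (det = -29500).
|∇h| = √(0.006203² + -0.001441²) = 0.006368
Seepage velocity v = K·i/n = 3.5 × 0.006368 / 0.16 = 0.1393 m/day.
t = 500 / 0.1393 = 3589 days = 9.83 years.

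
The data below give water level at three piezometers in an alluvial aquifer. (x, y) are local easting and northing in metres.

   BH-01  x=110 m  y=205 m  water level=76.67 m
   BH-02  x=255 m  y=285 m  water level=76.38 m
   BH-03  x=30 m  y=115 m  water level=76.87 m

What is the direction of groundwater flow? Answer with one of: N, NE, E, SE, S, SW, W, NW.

NE

Taking BH-01 as reference: BH-02−BH-01 = (145, 80, -0.29); BH-03−BH-01 = (-80, -90, +0.20).
Solve a·Δx + b·Δy = Δh: det = 145·(-90) − (-80)·80 = -6650.
∂h/∂x = [(-0.29)·(-90) − (+0.20)·80] / -6650 = -0.001519
∂h/∂y = [145·(+0.20) − (-80)·(-0.29)] / -6650 = -0.0008722
Flow = −∇h = (+0.001519 east, +0.0008722 north), which points northeast.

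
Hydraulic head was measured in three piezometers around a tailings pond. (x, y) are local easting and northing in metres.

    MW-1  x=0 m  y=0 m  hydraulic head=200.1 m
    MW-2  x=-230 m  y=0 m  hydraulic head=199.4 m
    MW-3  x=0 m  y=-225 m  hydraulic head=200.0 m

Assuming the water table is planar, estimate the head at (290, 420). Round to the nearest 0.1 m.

201.2 m

∂h/∂x = (199.4 − 200.1) / (-230 − 0) = +0.003043
∂h/∂y = (200.0 − 200.1) / (-225 − 0) = +0.0004444
h(290, 420) = 200.1 + (+0.003043)·(290) + (+0.0004444)·(420) = 200.1 +0.883 +0.187 = 201.169 m.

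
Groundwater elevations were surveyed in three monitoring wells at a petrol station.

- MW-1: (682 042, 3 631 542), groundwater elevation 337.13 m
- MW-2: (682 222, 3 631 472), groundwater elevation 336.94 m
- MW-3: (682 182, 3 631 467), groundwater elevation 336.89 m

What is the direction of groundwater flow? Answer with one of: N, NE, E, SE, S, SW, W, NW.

S

Taking MW-1 as reference: MW-2−MW-1 = (180, -70, -0.19); MW-3−MW-1 = (140, -75, -0.24).
Determinant of the coordinate differences = 180·(-75) − 140·(-70) = -3700.
∂h/∂x = [(-0.19)·(-75) − (-0.24)·(-70)] / -3700 = +0.0006892
∂h/∂y = [180·(-0.24) − 140·(-0.19)] / -3700 = +0.004486
Flow = −∇h = (-0.0006892 east, -0.004486 north), which points south.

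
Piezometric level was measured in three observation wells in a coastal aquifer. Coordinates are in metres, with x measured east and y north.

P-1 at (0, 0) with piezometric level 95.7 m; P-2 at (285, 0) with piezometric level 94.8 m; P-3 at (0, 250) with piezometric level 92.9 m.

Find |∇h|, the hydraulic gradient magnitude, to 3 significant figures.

∂h/∂x = (94.8 − 95.7) / (285 − 0) = -0.003158
∂h/∂y = (92.9 − 95.7) / (250 − 0) = -0.01120
|∇h| = √(-0.003158² + -0.01120²) = 0.01164

0.0116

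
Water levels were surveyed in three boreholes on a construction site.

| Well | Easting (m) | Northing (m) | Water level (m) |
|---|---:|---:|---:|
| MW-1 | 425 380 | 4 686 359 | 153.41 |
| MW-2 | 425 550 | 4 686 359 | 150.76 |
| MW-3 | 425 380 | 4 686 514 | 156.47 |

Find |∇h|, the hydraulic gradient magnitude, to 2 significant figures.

∂h/∂x = (150.76 − 153.41) / (425550 − 425380) = -0.01559
∂h/∂y = (156.47 − 153.41) / (4686514 − 4686359) = +0.01974
|∇h| = √(-0.01559² + 0.01974²) = 0.02515

0.025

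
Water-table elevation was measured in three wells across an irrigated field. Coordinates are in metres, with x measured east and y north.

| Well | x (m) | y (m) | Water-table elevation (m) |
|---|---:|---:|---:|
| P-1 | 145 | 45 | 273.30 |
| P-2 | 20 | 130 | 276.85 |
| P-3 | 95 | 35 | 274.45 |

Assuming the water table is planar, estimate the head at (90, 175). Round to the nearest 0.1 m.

275.4 m

With h = a·x + b·y + c and P-1 as origin, the differences give:
  (-125)·a + 85·b = +3.55
  (-50)·a + (-10)·b = +1.15
Eliminate b (×(-10) and ×85, subtract): 5500·a = -133.250 → a = ∂h/∂x = -0.02423
Back-substitute: b = ∂h/∂y = +0.006136.
h(90, 175) = 273.30 + (-0.02423)·(-55) + (+0.006136)·(130) = 273.30 +1.332 +0.798 = 275.430 m.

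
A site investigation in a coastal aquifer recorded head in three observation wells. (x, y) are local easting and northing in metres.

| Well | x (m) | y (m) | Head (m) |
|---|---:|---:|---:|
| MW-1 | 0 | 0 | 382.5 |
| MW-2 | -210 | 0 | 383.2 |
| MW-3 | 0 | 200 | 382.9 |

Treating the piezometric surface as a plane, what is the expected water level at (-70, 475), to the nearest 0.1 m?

383.7 m

∂h/∂x = (383.2 − 382.5) / (-210 − 0) = -0.003333
∂h/∂y = (382.9 − 382.5) / (200 − 0) = +0.002000
h(-70, 475) = 382.5 + (-0.003333)·(-70) + (+0.002000)·(475) = 382.5 +0.233 +0.950 = 383.683 m.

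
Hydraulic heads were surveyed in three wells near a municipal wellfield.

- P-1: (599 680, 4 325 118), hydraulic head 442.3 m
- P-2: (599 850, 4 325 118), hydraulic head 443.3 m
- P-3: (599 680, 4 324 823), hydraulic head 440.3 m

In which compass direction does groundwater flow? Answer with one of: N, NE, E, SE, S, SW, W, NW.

∂h/∂x = (443.3 − 442.3) / (599850 − 599680) = +0.005882
∂h/∂y = (440.3 − 442.3) / (4324823 − 4325118) = +0.006780
Flow = −∇h = (-0.005882 east, -0.006780 north), which points southwest.

SW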